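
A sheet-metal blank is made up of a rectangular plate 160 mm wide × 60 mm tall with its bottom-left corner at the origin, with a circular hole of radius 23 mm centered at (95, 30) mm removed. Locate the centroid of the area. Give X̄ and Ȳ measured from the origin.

plate: A = 160 × 60 = 9600.00, centroid at (80.00, 30.00).
hole: A = −π·23² = -1661.90, centroid at (95.00, 30.00).
ΣA = 7938.10 mm²
ΣAX̄ = (9600.00)(80.00) + (-1661.90)(95.00) = 610119.26 mm³
ΣAȲ = (9600.00)(30.00) + (-1661.90)(30.00) = 238142.92 mm³
X̄ = 610119.26 / 7938.10 = 76.86 mm
Ȳ = 238142.92 / 7938.10 = 30.00 mm

X̄ = 76.86 mm, Ȳ = 30.00 mm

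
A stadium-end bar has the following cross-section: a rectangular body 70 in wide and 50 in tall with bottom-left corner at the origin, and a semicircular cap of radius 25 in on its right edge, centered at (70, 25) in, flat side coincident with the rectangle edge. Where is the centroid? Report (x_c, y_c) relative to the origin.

rectangular body: A = 70 × 50 = 3500.00, centroid at (35.00, 25.00).
semicircular end: A = ½π·25² = 981.75, centroid at (80.61, 25.00).
ΣA = 4481.75 in²
ΣAx_c = (3500.00)(35.00) + (981.75)(80.61) = 201639.01 in³
ΣAy_c = (3500.00)(25.00) + (981.75)(25.00) = 112043.69 in³
x_c = 201639.01 / 4481.75 = 44.99 in
y_c = 112043.69 / 4481.75 = 25.00 in

x_c = 44.99 in, y_c = 25.00 in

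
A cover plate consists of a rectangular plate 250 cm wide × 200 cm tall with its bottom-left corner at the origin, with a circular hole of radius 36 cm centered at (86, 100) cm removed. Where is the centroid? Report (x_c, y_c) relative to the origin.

Part | A | x̄ᵢ | ȳᵢ | A·x̄ᵢ | A·ȳᵢ
plate | 50000.00 | 125.00 | 100.00 | 6250000.00 | 5000000.00
hole | -4071.50 | 86.00 | 100.00 | -350149.35 | -407150.41
Σ | 45928.50 |  |  | 5899850.65 | 4592849.59
x_c = 5899850.65 / 45928.50 = 128.46 cm
y_c = 4592849.59 / 45928.50 = 100.00 cm

x_c = 128.46 cm, y_c = 100.00 cm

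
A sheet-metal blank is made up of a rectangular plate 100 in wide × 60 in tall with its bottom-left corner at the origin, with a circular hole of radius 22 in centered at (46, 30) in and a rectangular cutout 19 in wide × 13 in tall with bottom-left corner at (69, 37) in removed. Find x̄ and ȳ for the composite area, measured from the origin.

plate: A = 100 × 60 = 6000.00, centroid at (50.00, 30.00).
hole 1: A = −π·22² = -1520.53, centroid at (46.00, 30.00).
hole 2: A = −(19 × 13) = -247.00, centroid at (78.50, 43.50).
ΣA = 4232.47 in²
ΣAx̄ = (6000.00)(50.00) + (-1520.53)(46.00) + (-247.00)(78.50) = 210666.08 in³
ΣAȳ = (6000.00)(30.00) + (-1520.53)(30.00) + (-247.00)(43.50) = 123639.57 in³
x̄ = 210666.08 / 4232.47 = 49.77 in
ȳ = 123639.57 / 4232.47 = 29.21 in

x̄ = 49.77 in, ȳ = 29.21 in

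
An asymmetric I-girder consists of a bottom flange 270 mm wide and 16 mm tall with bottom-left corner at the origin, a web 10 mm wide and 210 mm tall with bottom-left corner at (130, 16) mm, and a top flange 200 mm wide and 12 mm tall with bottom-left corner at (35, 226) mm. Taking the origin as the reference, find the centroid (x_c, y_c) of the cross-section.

x_c = 135.00 mm, y_c = 95.86 mm

bottom flange: A = 270 × 16 = 4320.00, centroid at (135.00, 8.00).
web: A = 10 × 210 = 2100.00, centroid at (135.00, 121.00).
top flange: A = 200 × 12 = 2400.00, centroid at (135.00, 232.00).
ΣA = 8820.00 mm²
ΣAx_c = (4320.00)(135.00) + (2100.00)(135.00) + (2400.00)(135.00) = 1190700.00 mm³
ΣAy_c = (4320.00)(8.00) + (2100.00)(121.00) + (2400.00)(232.00) = 845460.00 mm³
x_c = 1190700.00 / 8820.00 = 135.00 mm
y_c = 845460.00 / 8820.00 = 95.86 mm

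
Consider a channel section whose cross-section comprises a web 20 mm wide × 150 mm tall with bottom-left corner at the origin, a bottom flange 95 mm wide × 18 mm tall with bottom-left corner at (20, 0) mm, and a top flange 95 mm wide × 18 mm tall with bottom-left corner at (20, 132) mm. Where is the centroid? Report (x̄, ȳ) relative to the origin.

web: A = 20 × 150 = 3000.00, centroid at (10.00, 75.00).
bottom flange: A = 95 × 18 = 1710.00, centroid at (67.50, 9.00).
top flange: A = 95 × 18 = 1710.00, centroid at (67.50, 141.00).
ΣA = 6420.00 mm², ΣAx̄ = 260850.00 mm³, ΣAȳ = 481500.00 mm³.
x̄ = 260850.00/6420.00 = 40.63 mm; ȳ = 481500.00/6420.00 = 75.00 mm.

x̄ = 40.63 mm, ȳ = 75.00 mm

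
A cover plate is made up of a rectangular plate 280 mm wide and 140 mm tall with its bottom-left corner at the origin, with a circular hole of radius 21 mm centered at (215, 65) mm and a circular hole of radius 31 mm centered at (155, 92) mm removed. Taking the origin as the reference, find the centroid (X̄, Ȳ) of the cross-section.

X̄ = 135.71 mm, Ȳ = 68.29 mm

plate: A = 280 × 140 = 39200.00, centroid at (140.00, 70.00).
hole 1: A = −π·21² = -1385.44, centroid at (215.00, 65.00).
hole 2: A = −π·31² = -3019.07, centroid at (155.00, 92.00).
ΣA = 34795.49 mm², ΣAX̄ = 4722173.96 mm³, ΣAȲ = 2376191.76 mm³.
X̄ = 4722173.96/34795.49 = 135.71 mm; Ȳ = 2376191.76/34795.49 = 68.29 mm.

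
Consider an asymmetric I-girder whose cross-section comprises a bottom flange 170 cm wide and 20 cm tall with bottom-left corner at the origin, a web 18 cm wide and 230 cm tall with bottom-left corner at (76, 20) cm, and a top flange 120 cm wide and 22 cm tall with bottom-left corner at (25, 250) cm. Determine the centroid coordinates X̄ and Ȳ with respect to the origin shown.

bottom flange: A = 170 × 20 = 3400.00, centroid at (85.00, 10.00).
web: A = 18 × 230 = 4140.00, centroid at (85.00, 135.00).
top flange: A = 120 × 22 = 2640.00, centroid at (85.00, 261.00).
ΣA = 10180.00 cm², ΣAX̄ = 865300.00 cm³, ΣAȲ = 1281940.00 cm³.
X̄ = 865300.00/10180.00 = 85.00 cm; Ȳ = 1281940.00/10180.00 = 125.93 cm.

X̄ = 85.00 cm, Ȳ = 125.93 cm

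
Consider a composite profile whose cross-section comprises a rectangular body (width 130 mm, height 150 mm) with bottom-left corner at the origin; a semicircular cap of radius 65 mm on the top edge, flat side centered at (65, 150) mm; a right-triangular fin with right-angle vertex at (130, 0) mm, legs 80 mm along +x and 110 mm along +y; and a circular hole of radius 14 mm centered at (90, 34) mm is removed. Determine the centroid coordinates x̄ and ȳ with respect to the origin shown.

Part | A | x̄ᵢ | ȳᵢ | A·x̄ᵢ | A·ȳᵢ
rectangular body | 19500.00 | 65.00 | 75.00 | 1267500.00 | 1462500.00
semicircular top | 6636.61 | 65.00 | 177.59 | 431379.94 | 1178575.51
triangular fin | 4400.00 | 156.67 | 36.67 | 689333.33 | 161333.33
hole | -615.75 | 90.00 | 34.00 | -55417.69 | -20935.57
Σ | 29920.86 |  |  | 2332795.58 | 2781473.27
x̄ = 2332795.58 / 29920.86 = 77.97 mm
ȳ = 2781473.27 / 29920.86 = 92.96 mm

x̄ = 77.97 mm, ȳ = 92.96 mm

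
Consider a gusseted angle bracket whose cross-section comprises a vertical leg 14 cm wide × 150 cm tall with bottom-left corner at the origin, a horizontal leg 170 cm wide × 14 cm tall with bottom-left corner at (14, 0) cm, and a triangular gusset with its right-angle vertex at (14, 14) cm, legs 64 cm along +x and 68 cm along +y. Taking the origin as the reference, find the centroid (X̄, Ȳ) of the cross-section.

Part | A | x̄ᵢ | ȳᵢ | A·x̄ᵢ | A·ȳᵢ
vertical leg | 2100.00 | 7.00 | 75.00 | 14700.00 | 157500.00
horizontal leg | 2380.00 | 99.00 | 7.00 | 235620.00 | 16660.00
gusset | 2176.00 | 35.33 | 36.67 | 76885.33 | 79786.67
Σ | 6656.00 |  |  | 327205.33 | 253946.67
X̄ = 327205.33 / 6656.00 = 49.16 cm
Ȳ = 253946.67 / 6656.00 = 38.15 cm

X̄ = 49.16 cm, Ȳ = 38.15 cm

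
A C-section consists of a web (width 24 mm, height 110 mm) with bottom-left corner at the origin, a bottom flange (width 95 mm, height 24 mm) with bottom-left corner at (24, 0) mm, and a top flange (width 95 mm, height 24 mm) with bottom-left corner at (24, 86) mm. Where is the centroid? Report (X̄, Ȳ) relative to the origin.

Part | A | x̄ᵢ | ȳᵢ | A·x̄ᵢ | A·ȳᵢ
web | 2640.00 | 12.00 | 55.00 | 31680.00 | 145200.00
bottom flange | 2280.00 | 71.50 | 12.00 | 163020.00 | 27360.00
top flange | 2280.00 | 71.50 | 98.00 | 163020.00 | 223440.00
Σ | 7200.00 |  |  | 357720.00 | 396000.00
X̄ = 357720.00 / 7200.00 = 49.68 mm
Ȳ = 396000.00 / 7200.00 = 55.00 mm

X̄ = 49.68 mm, Ȳ = 55.00 mm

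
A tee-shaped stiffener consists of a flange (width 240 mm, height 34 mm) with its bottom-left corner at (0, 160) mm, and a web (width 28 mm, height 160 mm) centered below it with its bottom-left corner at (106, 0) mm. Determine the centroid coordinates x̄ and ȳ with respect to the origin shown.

web: A = 28 × 160 = 4480.00, centroid at (120.00, 80.00).
flange: A = 240 × 34 = 8160.00, centroid at (120.00, 177.00).
ΣA = 12640.00 mm², ΣAx̄ = 1516800.00 mm³, ΣAȳ = 1802720.00 mm³.
x̄ = 1516800.00/12640.00 = 120.00 mm; ȳ = 1802720.00/12640.00 = 142.62 mm.

x̄ = 120.00 mm, ȳ = 142.62 mm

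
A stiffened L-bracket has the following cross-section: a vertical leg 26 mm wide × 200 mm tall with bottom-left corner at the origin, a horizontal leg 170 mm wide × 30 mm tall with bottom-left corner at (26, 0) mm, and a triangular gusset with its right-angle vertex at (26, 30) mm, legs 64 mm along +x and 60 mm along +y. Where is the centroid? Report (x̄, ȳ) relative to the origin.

x̄ = 59.29 mm, ȳ = 56.67 mm

vertical leg: A = 26 × 200 = 5200.00, centroid at (13.00, 100.00).
horizontal leg: A = 170 × 30 = 5100.00, centroid at (111.00, 15.00).
gusset: A = ½·64·60 = 1920.00, centroid at (47.33, 50.00).
ΣA = 12220.00 mm²
ΣAx̄ = (5200.00)(13.00) + (5100.00)(111.00) + (1920.00)(47.33) = 724580.00 mm³
ΣAȳ = (5200.00)(100.00) + (5100.00)(15.00) + (1920.00)(50.00) = 692500.00 mm³
x̄ = 724580.00 / 12220.00 = 59.29 mm
ȳ = 692500.00 / 12220.00 = 56.67 mm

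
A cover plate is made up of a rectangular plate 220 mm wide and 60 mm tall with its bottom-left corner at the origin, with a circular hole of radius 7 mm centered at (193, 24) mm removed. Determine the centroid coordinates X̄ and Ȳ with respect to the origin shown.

plate: A = 220 × 60 = 13200.00, centroid at (110.00, 30.00).
hole: A = −π·7² = -153.94, centroid at (193.00, 24.00).
ΣA = 13046.06 mm²
ΣAX̄ = (13200.00)(110.00) + (-153.94)(193.00) = 1422289.96 mm³
ΣAȲ = (13200.00)(30.00) + (-153.94)(24.00) = 392305.49 mm³
X̄ = 1422289.96 / 13046.06 = 109.02 mm
Ȳ = 392305.49 / 13046.06 = 30.07 mm

X̄ = 109.02 mm, Ȳ = 30.07 mm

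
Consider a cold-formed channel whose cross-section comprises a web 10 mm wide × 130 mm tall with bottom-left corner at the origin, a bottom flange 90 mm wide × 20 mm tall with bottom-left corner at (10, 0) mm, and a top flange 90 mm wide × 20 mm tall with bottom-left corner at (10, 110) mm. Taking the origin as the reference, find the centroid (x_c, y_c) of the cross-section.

web: A = 10 × 130 = 1300.00, centroid at (5.00, 65.00).
bottom flange: A = 90 × 20 = 1800.00, centroid at (55.00, 10.00).
top flange: A = 90 × 20 = 1800.00, centroid at (55.00, 120.00).
ΣA = 4900.00 mm²
ΣAx_c = (1300.00)(5.00) + (1800.00)(55.00) + (1800.00)(55.00) = 204500.00 mm³
ΣAy_c = (1300.00)(65.00) + (1800.00)(10.00) + (1800.00)(120.00) = 318500.00 mm³
x_c = 204500.00 / 4900.00 = 41.73 mm
y_c = 318500.00 / 4900.00 = 65.00 mm

x_c = 41.73 mm, y_c = 65.00 mm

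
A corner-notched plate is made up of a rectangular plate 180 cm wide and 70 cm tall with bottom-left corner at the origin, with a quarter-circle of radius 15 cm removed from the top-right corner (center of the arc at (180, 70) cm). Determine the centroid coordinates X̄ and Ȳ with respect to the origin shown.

X̄ = 88.81 cm, Ȳ = 34.59 cm

plate: A = 180 × 70 = 12600.00, centroid at (90.00, 35.00).
removed quarter-circle: A = −¼π·15² = -176.71, centroid at (173.63, 63.63).
ΣA = 12423.29 cm²
ΣAX̄ = (12600.00)(90.00) + (-176.71)(173.63) = 1103316.37 cm³
ΣAȲ = (12600.00)(35.00) + (-176.71)(63.63) = 429754.98 cm³
X̄ = 1103316.37 / 12423.29 = 88.81 cm
Ȳ = 429754.98 / 12423.29 = 34.59 cm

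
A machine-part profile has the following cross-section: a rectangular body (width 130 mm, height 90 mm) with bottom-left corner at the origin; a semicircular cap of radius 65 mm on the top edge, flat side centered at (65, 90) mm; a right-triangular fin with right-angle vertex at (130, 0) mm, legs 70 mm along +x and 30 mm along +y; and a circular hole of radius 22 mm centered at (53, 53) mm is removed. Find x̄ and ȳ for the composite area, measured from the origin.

Part | A | x̄ᵢ | ȳᵢ | A·x̄ᵢ | A·ȳᵢ
rectangular body | 11700.00 | 65.00 | 45.00 | 760500.00 | 526500.00
semicircular top | 6636.61 | 65.00 | 117.59 | 431379.94 | 780378.64
triangular fin | 1050.00 | 153.33 | 10.00 | 161000.00 | 10500.00
hole | -1520.53 | 53.00 | 53.00 | -80588.13 | -80588.13
Σ | 17866.08 |  |  | 1272291.81 | 1236790.50
x̄ = 1272291.81 / 17866.08 = 71.21 mm
ȳ = 1236790.50 / 17866.08 = 69.23 mm

x̄ = 71.21 mm, ȳ = 69.23 mm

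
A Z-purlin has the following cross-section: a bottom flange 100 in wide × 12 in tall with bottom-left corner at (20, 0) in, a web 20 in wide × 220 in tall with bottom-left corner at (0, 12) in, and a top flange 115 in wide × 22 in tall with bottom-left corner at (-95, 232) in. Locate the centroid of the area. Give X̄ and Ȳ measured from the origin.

X̄ = 4.07 in, Ȳ = 142.53 in

bottom flange: A = 100 × 12 = 1200.00, centroid at (70.00, 6.00).
web: A = 20 × 220 = 4400.00, centroid at (10.00, 122.00).
top flange: A = 115 × 22 = 2530.00, centroid at (-37.50, 243.00).
ΣA = 8130.00 in², ΣAX̄ = 33125.00 in³, ΣAȲ = 1158790.00 in³.
X̄ = 33125.00/8130.00 = 4.07 in; Ȳ = 1158790.00/8130.00 = 142.53 in.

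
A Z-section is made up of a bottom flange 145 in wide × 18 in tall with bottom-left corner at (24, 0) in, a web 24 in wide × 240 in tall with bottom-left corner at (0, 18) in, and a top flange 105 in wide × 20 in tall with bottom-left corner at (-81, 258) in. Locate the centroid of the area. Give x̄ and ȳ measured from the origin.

bottom flange: A = 145 × 18 = 2610.00, centroid at (96.50, 9.00).
web: A = 24 × 240 = 5760.00, centroid at (12.00, 138.00).
top flange: A = 105 × 20 = 2100.00, centroid at (-28.50, 268.00).
ΣA = 10470.00 in², ΣAx̄ = 261135.00 in³, ΣAȳ = 1381170.00 in³.
x̄ = 261135.00/10470.00 = 24.94 in; ȳ = 1381170.00/10470.00 = 131.92 in.

x̄ = 24.94 in, ȳ = 131.92 in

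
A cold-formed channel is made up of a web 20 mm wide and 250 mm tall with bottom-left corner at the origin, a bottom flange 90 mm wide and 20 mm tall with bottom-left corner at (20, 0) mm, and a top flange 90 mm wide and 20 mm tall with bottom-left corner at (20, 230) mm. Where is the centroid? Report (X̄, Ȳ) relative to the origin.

web: A = 20 × 250 = 5000.00, centroid at (10.00, 125.00).
bottom flange: A = 90 × 20 = 1800.00, centroid at (65.00, 10.00).
top flange: A = 90 × 20 = 1800.00, centroid at (65.00, 240.00).
ΣA = 8600.00 mm², ΣAX̄ = 284000.00 mm³, ΣAȲ = 1075000.00 mm³.
X̄ = 284000.00/8600.00 = 33.02 mm; Ȳ = 1075000.00/8600.00 = 125.00 mm.

X̄ = 33.02 mm, Ȳ = 125.00 mm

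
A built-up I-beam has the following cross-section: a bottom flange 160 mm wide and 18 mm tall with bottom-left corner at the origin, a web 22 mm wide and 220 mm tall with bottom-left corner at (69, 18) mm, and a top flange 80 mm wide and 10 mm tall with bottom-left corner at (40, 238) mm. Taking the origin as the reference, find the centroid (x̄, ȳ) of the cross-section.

x̄ = 80.00 mm, ȳ = 98.57 mm

bottom flange: A = 160 × 18 = 2880.00, centroid at (80.00, 9.00).
web: A = 22 × 220 = 4840.00, centroid at (80.00, 128.00).
top flange: A = 80 × 10 = 800.00, centroid at (80.00, 243.00).
ΣA = 8520.00 mm², ΣAx̄ = 681600.00 mm³, ΣAȳ = 839840.00 mm³.
x̄ = 681600.00/8520.00 = 80.00 mm; ȳ = 839840.00/8520.00 = 98.57 mm.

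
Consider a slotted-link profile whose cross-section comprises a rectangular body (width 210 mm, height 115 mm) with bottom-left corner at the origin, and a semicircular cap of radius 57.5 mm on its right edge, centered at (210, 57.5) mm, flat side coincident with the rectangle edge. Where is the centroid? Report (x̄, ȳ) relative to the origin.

x̄ = 127.90 mm, ȳ = 57.50 mm

rectangular body: A = 210 × 115 = 24150.00, centroid at (105.00, 57.50).
semicircular end: A = ½π·57.5² = 5193.45, centroid at (234.40, 57.50).
ΣA = 29343.45 mm², ΣAx̄ = 3753113.11 mm³, ΣAȳ = 1687248.11 mm³.
x̄ = 3753113.11/29343.45 = 127.90 mm; ȳ = 1687248.11/29343.45 = 57.50 mm.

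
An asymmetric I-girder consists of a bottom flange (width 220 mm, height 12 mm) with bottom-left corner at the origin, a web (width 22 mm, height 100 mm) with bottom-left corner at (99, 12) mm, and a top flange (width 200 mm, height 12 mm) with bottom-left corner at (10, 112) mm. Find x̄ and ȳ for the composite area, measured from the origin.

x̄ = 110.00 mm, ȳ = 60.14 mm

bottom flange: A = 220 × 12 = 2640.00, centroid at (110.00, 6.00).
web: A = 22 × 100 = 2200.00, centroid at (110.00, 62.00).
top flange: A = 200 × 12 = 2400.00, centroid at (110.00, 118.00).
ΣA = 7240.00 mm²
ΣAx̄ = (2640.00)(110.00) + (2200.00)(110.00) + (2400.00)(110.00) = 796400.00 mm³
ΣAȳ = (2640.00)(6.00) + (2200.00)(62.00) + (2400.00)(118.00) = 435440.00 mm³
x̄ = 796400.00 / 7240.00 = 110.00 mm
ȳ = 435440.00 / 7240.00 = 60.14 mm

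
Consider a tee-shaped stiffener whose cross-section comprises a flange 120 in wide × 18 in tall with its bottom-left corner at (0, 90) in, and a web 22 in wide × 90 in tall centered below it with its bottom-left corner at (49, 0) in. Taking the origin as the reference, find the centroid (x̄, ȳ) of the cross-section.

web: A = 22 × 90 = 1980.00, centroid at (60.00, 45.00).
flange: A = 120 × 18 = 2160.00, centroid at (60.00, 99.00).
ΣA = 4140.00 in², ΣAx̄ = 248400.00 in³, ΣAȳ = 302940.00 in³.
x̄ = 248400.00/4140.00 = 60.00 in; ȳ = 302940.00/4140.00 = 73.17 in.

x̄ = 60.00 in, ȳ = 73.17 in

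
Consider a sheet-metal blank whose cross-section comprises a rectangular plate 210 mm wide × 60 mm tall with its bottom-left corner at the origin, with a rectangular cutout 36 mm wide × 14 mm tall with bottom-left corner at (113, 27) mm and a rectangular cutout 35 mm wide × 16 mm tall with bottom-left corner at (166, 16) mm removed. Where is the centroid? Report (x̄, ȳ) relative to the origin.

x̄ = 100.05 mm, ȳ = 30.12 mm

plate: A = 210 × 60 = 12600.00, centroid at (105.00, 30.00).
hole 1: A = −(36 × 14) = -504.00, centroid at (131.00, 34.00).
hole 2: A = −(35 × 16) = -560.00, centroid at (183.50, 24.00).
ΣA = 11536.00 mm², ΣAx̄ = 1154216.00 mm³, ΣAȳ = 347424.00 mm³.
x̄ = 1154216.00/11536.00 = 100.05 mm; ȳ = 347424.00/11536.00 = 30.12 mm.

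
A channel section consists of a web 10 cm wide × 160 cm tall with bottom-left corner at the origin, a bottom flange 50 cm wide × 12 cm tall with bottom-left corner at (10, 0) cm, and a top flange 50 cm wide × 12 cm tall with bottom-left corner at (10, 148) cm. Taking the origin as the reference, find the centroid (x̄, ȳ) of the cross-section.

x̄ = 17.86 cm, ȳ = 80.00 cm

web: A = 10 × 160 = 1600.00, centroid at (5.00, 80.00).
bottom flange: A = 50 × 12 = 600.00, centroid at (35.00, 6.00).
top flange: A = 50 × 12 = 600.00, centroid at (35.00, 154.00).
ΣA = 2800.00 cm², ΣAx̄ = 50000.00 cm³, ΣAȳ = 224000.00 cm³.
x̄ = 50000.00/2800.00 = 17.86 cm; ȳ = 224000.00/2800.00 = 80.00 cm.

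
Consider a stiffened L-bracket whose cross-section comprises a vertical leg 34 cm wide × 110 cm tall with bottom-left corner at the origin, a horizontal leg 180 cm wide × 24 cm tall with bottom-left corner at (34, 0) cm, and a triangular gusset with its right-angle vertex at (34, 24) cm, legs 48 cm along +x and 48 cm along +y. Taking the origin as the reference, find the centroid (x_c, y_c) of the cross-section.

x_c = 71.30 cm, y_c = 32.96 cm

vertical leg: A = 34 × 110 = 3740.00, centroid at (17.00, 55.00).
horizontal leg: A = 180 × 24 = 4320.00, centroid at (124.00, 12.00).
gusset: A = ½·48·48 = 1152.00, centroid at (50.00, 40.00).
ΣA = 9212.00 cm², ΣAx_c = 656860.00 cm³, ΣAy_c = 303620.00 cm³.
x_c = 656860.00/9212.00 = 71.30 cm; y_c = 303620.00/9212.00 = 32.96 cm.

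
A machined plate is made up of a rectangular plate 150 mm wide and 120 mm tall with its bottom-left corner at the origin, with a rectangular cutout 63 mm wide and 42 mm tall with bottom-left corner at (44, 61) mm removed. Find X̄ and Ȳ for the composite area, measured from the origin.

X̄ = 74.91 mm, Ȳ = 56.21 mm

plate: A = 150 × 120 = 18000.00, centroid at (75.00, 60.00).
hole: A = −(63 × 42) = -2646.00, centroid at (75.50, 82.00).
ΣA = 15354.00 mm²
ΣAX̄ = (18000.00)(75.00) + (-2646.00)(75.50) = 1150227.00 mm³
ΣAȲ = (18000.00)(60.00) + (-2646.00)(82.00) = 863028.00 mm³
X̄ = 1150227.00 / 15354.00 = 74.91 mm
Ȳ = 863028.00 / 15354.00 = 56.21 mm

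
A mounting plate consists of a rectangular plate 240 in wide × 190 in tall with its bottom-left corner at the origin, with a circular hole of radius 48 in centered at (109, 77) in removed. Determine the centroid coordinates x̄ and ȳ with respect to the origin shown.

x̄ = 122.08 in, ȳ = 98.40 in

plate: A = 240 × 190 = 45600.00, centroid at (120.00, 95.00).
hole: A = −π·48² = -7238.23, centroid at (109.00, 77.00).
ΣA = 38361.77 in², ΣAx̄ = 4683032.99 in³, ΣAȳ = 3774656.33 in³.
x̄ = 4683032.99/38361.77 = 122.08 in; ȳ = 3774656.33/38361.77 = 98.40 in.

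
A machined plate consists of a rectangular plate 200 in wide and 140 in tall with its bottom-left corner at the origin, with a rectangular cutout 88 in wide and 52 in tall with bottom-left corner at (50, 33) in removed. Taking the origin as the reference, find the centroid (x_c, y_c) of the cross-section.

x_c = 101.17 in, y_c = 72.15 in

plate: A = 200 × 140 = 28000.00, centroid at (100.00, 70.00).
hole: A = −(88 × 52) = -4576.00, centroid at (94.00, 59.00).
ΣA = 23424.00 in², ΣAx_c = 2369856.00 in³, ΣAy_c = 1690016.00 in³.
x_c = 2369856.00/23424.00 = 101.17 in; y_c = 1690016.00/23424.00 = 72.15 in.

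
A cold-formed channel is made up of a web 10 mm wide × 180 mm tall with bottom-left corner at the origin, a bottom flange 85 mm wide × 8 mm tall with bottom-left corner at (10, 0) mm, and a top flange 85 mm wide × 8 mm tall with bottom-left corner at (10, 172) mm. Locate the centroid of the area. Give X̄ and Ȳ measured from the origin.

X̄ = 25.44 mm, Ȳ = 90.00 mm

web: A = 10 × 180 = 1800.00, centroid at (5.00, 90.00).
bottom flange: A = 85 × 8 = 680.00, centroid at (52.50, 4.00).
top flange: A = 85 × 8 = 680.00, centroid at (52.50, 176.00).
ΣA = 3160.00 mm²
ΣAX̄ = (1800.00)(5.00) + (680.00)(52.50) + (680.00)(52.50) = 80400.00 mm³
ΣAȲ = (1800.00)(90.00) + (680.00)(4.00) + (680.00)(176.00) = 284400.00 mm³
X̄ = 80400.00 / 3160.00 = 25.44 mm
Ȳ = 284400.00 / 3160.00 = 90.00 mm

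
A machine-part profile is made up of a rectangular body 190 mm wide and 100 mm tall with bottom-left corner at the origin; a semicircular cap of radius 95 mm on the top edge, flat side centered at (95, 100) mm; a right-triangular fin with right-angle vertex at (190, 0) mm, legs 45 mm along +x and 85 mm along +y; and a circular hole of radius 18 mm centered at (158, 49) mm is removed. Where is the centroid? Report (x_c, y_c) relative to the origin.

rectangular body: A = 190 × 100 = 19000.00, centroid at (95.00, 50.00).
semicircular top: A = ½π·95² = 14176.44, centroid at (95.00, 140.32).
triangular fin: A = ½·45·85 = 1912.50, centroid at (205.00, 28.33).
hole: A = −π·18² = -1017.88, centroid at (158.00, 49.00).
ΣA = 34071.06 mm², ΣAx_c = 3382999.59 mm³, ΣAy_c = 2943538.59 mm³.
x_c = 3382999.59/34071.06 = 99.29 mm; y_c = 2943538.59/34071.06 = 86.39 mm.

x_c = 99.29 mm, y_c = 86.39 mm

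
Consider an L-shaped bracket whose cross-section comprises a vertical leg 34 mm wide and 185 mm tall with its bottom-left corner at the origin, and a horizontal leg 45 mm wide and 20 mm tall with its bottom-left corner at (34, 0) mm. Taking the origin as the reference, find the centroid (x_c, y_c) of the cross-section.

x_c = 21.94 mm, y_c = 82.17 mm

vertical leg: A = 34 × 185 = 6290.00, centroid at (17.00, 92.50).
horizontal leg: A = 45 × 20 = 900.00, centroid at (56.50, 10.00).
ΣA = 7190.00 mm², ΣAx_c = 157780.00 mm³, ΣAy_c = 590825.00 mm³.
x_c = 157780.00/7190.00 = 21.94 mm; y_c = 590825.00/7190.00 = 82.17 mm.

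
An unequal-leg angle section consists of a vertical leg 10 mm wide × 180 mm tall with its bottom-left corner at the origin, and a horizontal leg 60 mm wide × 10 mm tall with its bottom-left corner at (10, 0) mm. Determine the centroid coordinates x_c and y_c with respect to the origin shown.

x_c = 13.75 mm, y_c = 68.75 mm

vertical leg: A = 10 × 180 = 1800.00, centroid at (5.00, 90.00).
horizontal leg: A = 60 × 10 = 600.00, centroid at (40.00, 5.00).
ΣA = 2400.00 mm²
ΣAx_c = (1800.00)(5.00) + (600.00)(40.00) = 33000.00 mm³
ΣAy_c = (1800.00)(90.00) + (600.00)(5.00) = 165000.00 mm³
x_c = 33000.00 / 2400.00 = 13.75 mm
y_c = 165000.00 / 2400.00 = 68.75 mm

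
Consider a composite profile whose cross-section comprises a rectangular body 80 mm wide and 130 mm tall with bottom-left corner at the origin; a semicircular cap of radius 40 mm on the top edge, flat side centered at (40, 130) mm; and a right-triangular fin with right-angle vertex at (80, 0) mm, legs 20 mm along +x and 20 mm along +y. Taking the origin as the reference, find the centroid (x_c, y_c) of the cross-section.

Part | A | x̄ᵢ | ȳᵢ | A·x̄ᵢ | A·ȳᵢ
rectangular body | 10400.00 | 40.00 | 65.00 | 416000.00 | 676000.00
semicircular top | 2513.27 | 40.00 | 146.98 | 100530.96 | 369392.30
triangular fin | 200.00 | 86.67 | 6.67 | 17333.33 | 1333.33
Σ | 13113.27 |  |  | 533864.30 | 1046725.64
x_c = 533864.30 / 13113.27 = 40.71 mm
y_c = 1046725.64 / 13113.27 = 79.82 mm

x_c = 40.71 mm, y_c = 79.82 mm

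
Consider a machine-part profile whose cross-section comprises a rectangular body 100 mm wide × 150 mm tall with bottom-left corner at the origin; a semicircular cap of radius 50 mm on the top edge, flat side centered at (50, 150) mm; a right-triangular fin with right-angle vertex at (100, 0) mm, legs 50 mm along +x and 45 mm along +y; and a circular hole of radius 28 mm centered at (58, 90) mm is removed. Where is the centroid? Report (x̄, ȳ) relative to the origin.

rectangular body: A = 100 × 150 = 15000.00, centroid at (50.00, 75.00).
semicircular top: A = ½π·50² = 3926.99, centroid at (50.00, 171.22).
triangular fin: A = ½·50·45 = 1125.00, centroid at (116.67, 15.00).
hole: A = −π·28² = -2463.01, centroid at (58.00, 90.00).
ΣA = 17588.98 mm², ΣAx̄ = 934745.04 mm³, ΣAȳ = 1592586.18 mm³.
x̄ = 934745.04/17588.98 = 53.14 mm; ȳ = 1592586.18/17588.98 = 90.54 mm.

x̄ = 53.14 mm, ȳ = 90.54 mm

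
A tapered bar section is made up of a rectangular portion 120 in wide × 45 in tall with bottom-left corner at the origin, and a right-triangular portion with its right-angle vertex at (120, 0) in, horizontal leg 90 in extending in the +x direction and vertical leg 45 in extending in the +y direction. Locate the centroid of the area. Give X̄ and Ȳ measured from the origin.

rectangular portion: A = 120 × 45 = 5400.00, centroid at (60.00, 22.50).
triangular portion: A = ½·90·45 = 2025.00, centroid at (150.00, 15.00).
ΣA = 7425.00 in², ΣAX̄ = 627750.00 in³, ΣAȲ = 151875.00 in³.
X̄ = 627750.00/7425.00 = 84.55 in; Ȳ = 151875.00/7425.00 = 20.45 in.

X̄ = 84.55 in, Ȳ = 20.45 in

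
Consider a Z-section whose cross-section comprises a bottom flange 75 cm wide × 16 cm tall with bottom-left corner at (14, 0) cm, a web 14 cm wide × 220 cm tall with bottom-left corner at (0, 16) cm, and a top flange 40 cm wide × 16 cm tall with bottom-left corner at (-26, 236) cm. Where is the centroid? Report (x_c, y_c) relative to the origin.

bottom flange: A = 75 × 16 = 1200.00, centroid at (51.50, 8.00).
web: A = 14 × 220 = 3080.00, centroid at (7.00, 126.00).
top flange: A = 40 × 16 = 640.00, centroid at (-6.00, 244.00).
ΣA = 4920.00 cm², ΣAx_c = 79520.00 cm³, ΣAy_c = 553840.00 cm³.
x_c = 79520.00/4920.00 = 16.16 cm; y_c = 553840.00/4920.00 = 112.57 cm.

x_c = 16.16 cm, y_c = 112.57 cm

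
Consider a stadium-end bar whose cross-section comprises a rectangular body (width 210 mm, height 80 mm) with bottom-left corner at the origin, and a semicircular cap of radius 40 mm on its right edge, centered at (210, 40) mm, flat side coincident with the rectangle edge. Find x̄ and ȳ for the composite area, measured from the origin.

Part | A | x̄ᵢ | ȳᵢ | A·x̄ᵢ | A·ȳᵢ
rectangular body | 16800.00 | 105.00 | 40.00 | 1764000.00 | 672000.00
semicircular end | 2513.27 | 226.98 | 40.00 | 570454.23 | 100530.96
Σ | 19313.27 |  |  | 2334454.23 | 772530.96
x̄ = 2334454.23 / 19313.27 = 120.87 mm
ȳ = 772530.96 / 19313.27 = 40.00 mm

x̄ = 120.87 mm, ȳ = 40.00 mm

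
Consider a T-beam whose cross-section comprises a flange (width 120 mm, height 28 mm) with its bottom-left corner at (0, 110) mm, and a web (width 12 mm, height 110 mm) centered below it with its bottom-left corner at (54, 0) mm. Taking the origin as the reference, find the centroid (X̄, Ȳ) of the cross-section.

web: A = 12 × 110 = 1320.00, centroid at (60.00, 55.00).
flange: A = 120 × 28 = 3360.00, centroid at (60.00, 124.00).
ΣA = 4680.00 mm², ΣAX̄ = 280800.00 mm³, ΣAȲ = 489240.00 mm³.
X̄ = 280800.00/4680.00 = 60.00 mm; Ȳ = 489240.00/4680.00 = 104.54 mm.

X̄ = 60.00 mm, Ȳ = 104.54 mm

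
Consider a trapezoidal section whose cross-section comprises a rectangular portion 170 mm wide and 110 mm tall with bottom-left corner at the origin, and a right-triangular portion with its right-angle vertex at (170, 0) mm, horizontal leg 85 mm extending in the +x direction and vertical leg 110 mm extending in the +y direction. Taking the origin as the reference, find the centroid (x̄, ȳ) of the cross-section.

rectangular portion: A = 170 × 110 = 18700.00, centroid at (85.00, 55.00).
triangular portion: A = ½·85·110 = 4675.00, centroid at (198.33, 36.67).
ΣA = 23375.00 mm²
ΣAx̄ = (18700.00)(85.00) + (4675.00)(198.33) = 2516708.33 mm³
ΣAȳ = (18700.00)(55.00) + (4675.00)(36.67) = 1199916.67 mm³
x̄ = 2516708.33 / 23375.00 = 107.67 mm
ȳ = 1199916.67 / 23375.00 = 51.33 mm

x̄ = 107.67 mm, ȳ = 51.33 mm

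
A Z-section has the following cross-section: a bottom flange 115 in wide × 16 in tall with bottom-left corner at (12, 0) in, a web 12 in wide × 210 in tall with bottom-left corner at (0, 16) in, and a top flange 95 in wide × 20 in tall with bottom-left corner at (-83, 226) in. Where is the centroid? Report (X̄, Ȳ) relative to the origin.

X̄ = 12.07 in, Ȳ = 122.69 in

Part | A | x̄ᵢ | ȳᵢ | A·x̄ᵢ | A·ȳᵢ
bottom flange | 1840.00 | 69.50 | 8.00 | 127880.00 | 14720.00
web | 2520.00 | 6.00 | 121.00 | 15120.00 | 304920.00
top flange | 1900.00 | -35.50 | 236.00 | -67450.00 | 448400.00
Σ | 6260.00 |  |  | 75550.00 | 768040.00
X̄ = 75550.00 / 6260.00 = 12.07 in
Ȳ = 768040.00 / 6260.00 = 122.69 in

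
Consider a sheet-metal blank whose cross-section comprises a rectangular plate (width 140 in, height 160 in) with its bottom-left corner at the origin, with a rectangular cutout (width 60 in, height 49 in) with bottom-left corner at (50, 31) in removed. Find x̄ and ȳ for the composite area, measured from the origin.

x̄ = 68.49 in, ȳ = 83.70 in

Part | A | x̄ᵢ | ȳᵢ | A·x̄ᵢ | A·ȳᵢ
plate | 22400.00 | 70.00 | 80.00 | 1568000.00 | 1792000.00
hole | -2940.00 | 80.00 | 55.50 | -235200.00 | -163170.00
Σ | 19460.00 |  |  | 1332800.00 | 1628830.00
x̄ = 1332800.00 / 19460.00 = 68.49 in
ȳ = 1628830.00 / 19460.00 = 83.70 in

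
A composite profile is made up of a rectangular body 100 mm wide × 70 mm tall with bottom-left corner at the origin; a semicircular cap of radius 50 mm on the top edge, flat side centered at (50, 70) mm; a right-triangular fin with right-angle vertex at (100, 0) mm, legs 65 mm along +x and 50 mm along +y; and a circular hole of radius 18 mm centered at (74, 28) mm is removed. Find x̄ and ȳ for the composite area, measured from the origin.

x̄ = 57.98 mm, ȳ = 52.18 mm

Part | A | x̄ᵢ | ȳᵢ | A·x̄ᵢ | A·ȳᵢ
rectangular body | 7000.00 | 50.00 | 35.00 | 350000.00 | 245000.00
semicircular top | 3926.99 | 50.00 | 91.22 | 196349.54 | 358222.69
triangular fin | 1625.00 | 121.67 | 16.67 | 197708.33 | 27083.33
hole | -1017.88 | 74.00 | 28.00 | -75322.83 | -28500.53
Σ | 11534.11 |  |  | 668735.05 | 601805.50
x̄ = 668735.05 / 11534.11 = 57.98 mm
ȳ = 601805.50 / 11534.11 = 52.18 mm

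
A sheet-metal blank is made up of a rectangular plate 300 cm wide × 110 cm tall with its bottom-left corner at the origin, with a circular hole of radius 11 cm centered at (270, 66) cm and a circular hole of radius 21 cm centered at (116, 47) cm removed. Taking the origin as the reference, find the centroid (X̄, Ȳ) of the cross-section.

plate: A = 300 × 110 = 33000.00, centroid at (150.00, 55.00).
hole 1: A = −π·11² = -380.13, centroid at (270.00, 66.00).
hole 2: A = −π·21² = -1385.44, centroid at (116.00, 47.00).
ΣA = 31234.42 cm²
ΣAX̄ = (33000.00)(150.00) + (-380.13)(270.00) + (-1385.44)(116.00) = 4686652.85 cm³
ΣAȲ = (33000.00)(55.00) + (-380.13)(66.00) + (-1385.44)(47.00) = 1724795.45 cm³
X̄ = 4686652.85 / 31234.42 = 150.05 cm
Ȳ = 1724795.45 / 31234.42 = 55.22 cm

X̄ = 150.05 cm, Ȳ = 55.22 cm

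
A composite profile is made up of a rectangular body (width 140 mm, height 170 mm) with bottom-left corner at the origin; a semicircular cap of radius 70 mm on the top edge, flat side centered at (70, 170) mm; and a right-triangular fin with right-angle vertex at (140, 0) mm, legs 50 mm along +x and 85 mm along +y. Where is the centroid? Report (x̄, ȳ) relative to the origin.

x̄ = 75.48 mm, ȳ = 107.68 mm

rectangular body: A = 140 × 170 = 23800.00, centroid at (70.00, 85.00).
semicircular top: A = ½π·70² = 7696.90, centroid at (70.00, 199.71).
triangular fin: A = ½·50·85 = 2125.00, centroid at (156.67, 28.33).
ΣA = 33621.90 mm²
ΣAx̄ = (23800.00)(70.00) + (7696.90)(70.00) + (2125.00)(156.67) = 2537699.81 mm³
ΣAȳ = (23800.00)(85.00) + (7696.90)(199.71) + (2125.00)(28.33) = 3620348.34 mm³
x̄ = 2537699.81 / 33621.90 = 75.48 mm
ȳ = 3620348.34 / 33621.90 = 107.68 mm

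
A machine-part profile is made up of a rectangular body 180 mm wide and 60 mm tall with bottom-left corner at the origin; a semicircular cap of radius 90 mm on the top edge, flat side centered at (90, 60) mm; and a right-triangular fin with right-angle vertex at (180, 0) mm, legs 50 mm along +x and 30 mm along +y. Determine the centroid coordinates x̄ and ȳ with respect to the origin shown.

rectangular body: A = 180 × 60 = 10800.00, centroid at (90.00, 30.00).
semicircular top: A = ½π·90² = 12723.45, centroid at (90.00, 98.20).
triangular fin: A = ½·50·30 = 750.00, centroid at (196.67, 10.00).
ΣA = 24273.45 mm²
ΣAx̄ = (10800.00)(90.00) + (12723.45)(90.00) + (750.00)(196.67) = 2264610.52 mm³
ΣAȳ = (10800.00)(30.00) + (12723.45)(98.20) + (750.00)(10.00) = 1580907.01 mm³
x̄ = 2264610.52 / 24273.45 = 93.30 mm
ȳ = 1580907.01 / 24273.45 = 65.13 mm

x̄ = 93.30 mm, ȳ = 65.13 mm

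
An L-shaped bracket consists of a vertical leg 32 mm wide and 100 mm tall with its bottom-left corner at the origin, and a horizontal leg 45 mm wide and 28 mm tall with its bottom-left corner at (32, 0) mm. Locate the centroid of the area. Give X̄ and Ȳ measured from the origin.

vertical leg: A = 32 × 100 = 3200.00, centroid at (16.00, 50.00).
horizontal leg: A = 45 × 28 = 1260.00, centroid at (54.50, 14.00).
ΣA = 4460.00 mm²
ΣAX̄ = (3200.00)(16.00) + (1260.00)(54.50) = 119870.00 mm³
ΣAȲ = (3200.00)(50.00) + (1260.00)(14.00) = 177640.00 mm³
X̄ = 119870.00 / 4460.00 = 26.88 mm
Ȳ = 177640.00 / 4460.00 = 39.83 mm

X̄ = 26.88 mm, Ȳ = 39.83 mm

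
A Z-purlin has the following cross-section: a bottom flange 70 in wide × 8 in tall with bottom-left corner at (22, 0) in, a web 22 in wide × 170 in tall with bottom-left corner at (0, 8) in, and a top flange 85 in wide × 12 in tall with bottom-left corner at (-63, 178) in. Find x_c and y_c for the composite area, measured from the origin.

Part | A | x̄ᵢ | ȳᵢ | A·x̄ᵢ | A·ȳᵢ
bottom flange | 560.00 | 57.00 | 4.00 | 31920.00 | 2240.00
web | 3740.00 | 11.00 | 93.00 | 41140.00 | 347820.00
top flange | 1020.00 | -20.50 | 184.00 | -20910.00 | 187680.00
Σ | 5320.00 |  |  | 52150.00 | 537740.00
x_c = 52150.00 / 5320.00 = 9.80 in
y_c = 537740.00 / 5320.00 = 101.08 in

x_c = 9.80 in, y_c = 101.08 in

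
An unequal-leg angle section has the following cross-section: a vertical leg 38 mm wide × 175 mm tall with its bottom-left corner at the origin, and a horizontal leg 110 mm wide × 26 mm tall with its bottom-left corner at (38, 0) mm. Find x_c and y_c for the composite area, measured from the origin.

Part | A | x̄ᵢ | ȳᵢ | A·x̄ᵢ | A·ȳᵢ
vertical leg | 6650.00 | 19.00 | 87.50 | 126350.00 | 581875.00
horizontal leg | 2860.00 | 93.00 | 13.00 | 265980.00 | 37180.00
Σ | 9510.00 |  |  | 392330.00 | 619055.00
x_c = 392330.00 / 9510.00 = 41.25 mm
y_c = 619055.00 / 9510.00 = 65.10 mm

x_c = 41.25 mm, y_c = 65.10 mm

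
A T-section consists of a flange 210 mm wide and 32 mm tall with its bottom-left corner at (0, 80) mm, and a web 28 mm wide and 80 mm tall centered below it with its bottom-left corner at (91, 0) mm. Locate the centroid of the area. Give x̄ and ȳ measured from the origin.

x̄ = 105.00 mm, ȳ = 82.00 mm

Part | A | x̄ᵢ | ȳᵢ | A·x̄ᵢ | A·ȳᵢ
web | 2240.00 | 105.00 | 40.00 | 235200.00 | 89600.00
flange | 6720.00 | 105.00 | 96.00 | 705600.00 | 645120.00
Σ | 8960.00 |  |  | 940800.00 | 734720.00
x̄ = 940800.00 / 8960.00 = 105.00 mm
ȳ = 734720.00 / 8960.00 = 82.00 mm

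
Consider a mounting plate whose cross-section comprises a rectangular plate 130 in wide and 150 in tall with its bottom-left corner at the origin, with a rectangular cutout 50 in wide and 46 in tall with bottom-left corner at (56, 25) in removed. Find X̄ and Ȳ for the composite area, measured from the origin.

X̄ = 62.86 in, Ȳ = 78.61 in

Part | A | x̄ᵢ | ȳᵢ | A·x̄ᵢ | A·ȳᵢ
plate | 19500.00 | 65.00 | 75.00 | 1267500.00 | 1462500.00
hole | -2300.00 | 81.00 | 48.00 | -186300.00 | -110400.00
Σ | 17200.00 |  |  | 1081200.00 | 1352100.00
X̄ = 1081200.00 / 17200.00 = 62.86 in
Ȳ = 1352100.00 / 17200.00 = 78.61 in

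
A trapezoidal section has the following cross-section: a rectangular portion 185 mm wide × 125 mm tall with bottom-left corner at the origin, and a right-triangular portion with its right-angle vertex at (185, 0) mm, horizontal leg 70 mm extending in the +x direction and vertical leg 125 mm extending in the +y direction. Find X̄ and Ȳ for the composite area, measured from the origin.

Part | A | x̄ᵢ | ȳᵢ | A·x̄ᵢ | A·ȳᵢ
rectangular portion | 23125.00 | 92.50 | 62.50 | 2139062.50 | 1445312.50
triangular portion | 4375.00 | 208.33 | 41.67 | 911458.33 | 182291.67
Σ | 27500.00 |  |  | 3050520.83 | 1627604.17
X̄ = 3050520.83 / 27500.00 = 110.93 mm
Ȳ = 1627604.17 / 27500.00 = 59.19 mm

X̄ = 110.93 mm, Ȳ = 59.19 mm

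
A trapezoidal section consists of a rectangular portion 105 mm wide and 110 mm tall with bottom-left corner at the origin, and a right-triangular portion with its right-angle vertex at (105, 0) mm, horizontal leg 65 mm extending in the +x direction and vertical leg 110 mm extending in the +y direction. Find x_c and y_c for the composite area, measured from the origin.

rectangular portion: A = 105 × 110 = 11550.00, centroid at (52.50, 55.00).
triangular portion: A = ½·65·110 = 3575.00, centroid at (126.67, 36.67).
ΣA = 15125.00 mm²
ΣAx_c = (11550.00)(52.50) + (3575.00)(126.67) = 1059208.33 mm³
ΣAy_c = (11550.00)(55.00) + (3575.00)(36.67) = 766333.33 mm³
x_c = 1059208.33 / 15125.00 = 70.03 mm
y_c = 766333.33 / 15125.00 = 50.67 mm

x_c = 70.03 mm, y_c = 50.67 mm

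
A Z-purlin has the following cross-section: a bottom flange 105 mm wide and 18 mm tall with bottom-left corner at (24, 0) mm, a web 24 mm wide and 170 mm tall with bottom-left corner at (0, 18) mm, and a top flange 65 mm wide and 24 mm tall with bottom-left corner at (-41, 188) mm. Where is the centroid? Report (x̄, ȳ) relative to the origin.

x̄ = 23.94 mm, ȳ = 99.50 mm

Part | A | x̄ᵢ | ȳᵢ | A·x̄ᵢ | A·ȳᵢ
bottom flange | 1890.00 | 76.50 | 9.00 | 144585.00 | 17010.00
web | 4080.00 | 12.00 | 103.00 | 48960.00 | 420240.00
top flange | 1560.00 | -8.50 | 200.00 | -13260.00 | 312000.00
Σ | 7530.00 |  |  | 180285.00 | 749250.00
x̄ = 180285.00 / 7530.00 = 23.94 mm
ȳ = 749250.00 / 7530.00 = 99.50 mm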